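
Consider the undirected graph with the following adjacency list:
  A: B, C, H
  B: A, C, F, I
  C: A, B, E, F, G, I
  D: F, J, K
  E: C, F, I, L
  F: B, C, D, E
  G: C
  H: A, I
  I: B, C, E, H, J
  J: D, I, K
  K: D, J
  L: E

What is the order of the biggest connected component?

Starting from A we can reach A, B, C, D, E, F, G, H, I, J, K, L. That is one component of size 12.
The largest has 12 vertices.

12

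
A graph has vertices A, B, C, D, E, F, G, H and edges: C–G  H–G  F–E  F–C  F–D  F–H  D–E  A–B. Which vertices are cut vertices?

Removing F increases the component count from 2 to 3, so F is a cut vertex.
By contrast removing C leaves 2 components; it is not a cut vertex. No other vertex is a cut vertex either.

F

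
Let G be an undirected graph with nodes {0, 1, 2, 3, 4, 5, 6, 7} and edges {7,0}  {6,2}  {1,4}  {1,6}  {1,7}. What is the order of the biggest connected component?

6

5 is isolated — a component by itself.
3 is isolated — a component by itself.
Starting from 0 we can reach 0, 1, 2, 4, 6, 7. That is one component of size 6.
The largest has 6 vertices.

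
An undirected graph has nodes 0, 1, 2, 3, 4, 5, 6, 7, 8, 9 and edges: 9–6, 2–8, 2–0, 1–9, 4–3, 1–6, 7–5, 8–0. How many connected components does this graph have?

Starting from 3 we can reach 3, 4. That is one component of size 2.
Starting from 5 we can reach 5, 7. That is one component of size 2.
Starting from 1 we can reach 1, 6, 9. That is one component of size 3.
Starting from 0 we can reach 0, 2, 8. That is one component of size 3.
Total: 4 components.

4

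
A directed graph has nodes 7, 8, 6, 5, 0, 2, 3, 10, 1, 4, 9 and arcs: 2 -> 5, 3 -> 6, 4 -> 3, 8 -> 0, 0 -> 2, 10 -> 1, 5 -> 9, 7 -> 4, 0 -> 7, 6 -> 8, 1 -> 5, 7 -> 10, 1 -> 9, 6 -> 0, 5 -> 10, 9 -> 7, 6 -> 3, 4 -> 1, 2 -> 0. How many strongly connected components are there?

{0, 1, 2, 3, 4, 5, 6, 7, 8, 9, 10} are all mutually reachable — one SCC of size 11.
That gives 1 strongly connected component.

1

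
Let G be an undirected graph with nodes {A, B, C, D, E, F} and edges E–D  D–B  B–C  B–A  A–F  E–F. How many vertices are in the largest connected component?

6

Starting from A we can reach A, B, C, D, E, F. That is one component of size 6.
The largest has 6 vertices.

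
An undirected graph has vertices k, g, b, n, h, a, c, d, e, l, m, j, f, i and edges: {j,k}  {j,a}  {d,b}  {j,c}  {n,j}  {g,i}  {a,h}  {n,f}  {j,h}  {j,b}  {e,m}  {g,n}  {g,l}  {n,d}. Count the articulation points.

3

Removing g increases the component count from 2 to 4, so g is a cut vertex.
Removing j increases the component count from 2 to 5, so j is a cut vertex.
Removing n increases the component count from 2 to 4, so n is a cut vertex.
By contrast removing h leaves 2 components; it is not a cut vertex. No other vertex is a cut vertex either.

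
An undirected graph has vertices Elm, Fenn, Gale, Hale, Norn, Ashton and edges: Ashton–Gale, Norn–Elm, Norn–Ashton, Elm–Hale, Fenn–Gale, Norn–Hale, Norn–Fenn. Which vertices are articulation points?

Removing Norn increases the component count from 1 to 2, so Norn is a cut vertex.
By contrast removing Hale leaves 1 component; it is not a cut vertex. No other vertex is a cut vertex either.

Norn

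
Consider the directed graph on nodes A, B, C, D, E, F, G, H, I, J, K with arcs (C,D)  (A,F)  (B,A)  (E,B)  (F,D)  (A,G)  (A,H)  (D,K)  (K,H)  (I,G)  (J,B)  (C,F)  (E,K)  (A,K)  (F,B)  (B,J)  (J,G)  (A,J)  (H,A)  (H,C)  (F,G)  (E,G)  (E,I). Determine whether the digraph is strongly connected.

No

There is no directed path from K to I, so the graph is not strongly connected.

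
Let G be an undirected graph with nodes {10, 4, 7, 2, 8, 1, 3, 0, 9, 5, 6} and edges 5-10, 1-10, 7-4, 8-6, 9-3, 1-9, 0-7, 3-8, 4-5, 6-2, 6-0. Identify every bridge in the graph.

The edges on the cycle 1-9-3-8-6-0-7-4-5-10-1 are not bridges since each lies on that cycle.
But removing 2-6 disconnects 2 from 6 — this is a bridge.

2-6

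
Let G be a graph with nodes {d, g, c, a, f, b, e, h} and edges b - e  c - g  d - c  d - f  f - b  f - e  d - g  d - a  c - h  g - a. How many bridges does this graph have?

2

The edges on the cycle f-b-e-f are not bridges since each lies on that cycle.
But removing d - f disconnects d from f; removing c - h disconnects c from h — these are bridges.
That makes 2 bridges.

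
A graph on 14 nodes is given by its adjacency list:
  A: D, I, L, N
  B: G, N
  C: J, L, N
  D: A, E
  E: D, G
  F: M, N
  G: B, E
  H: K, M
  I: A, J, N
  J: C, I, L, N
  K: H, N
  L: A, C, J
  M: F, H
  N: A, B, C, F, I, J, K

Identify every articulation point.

Removing N increases the component count from 1 to 2, so N is a cut vertex.
By contrast removing A leaves 1 component; it is not a cut vertex. No other vertex is a cut vertex either.

N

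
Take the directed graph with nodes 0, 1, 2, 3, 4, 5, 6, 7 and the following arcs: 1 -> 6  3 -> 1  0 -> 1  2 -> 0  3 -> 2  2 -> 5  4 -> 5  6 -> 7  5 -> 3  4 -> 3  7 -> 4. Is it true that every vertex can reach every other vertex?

Yes

From 2 we can reach every vertex (0, 1, 2, 3, 4, 5, 6, 7), and every vertex can reach 2 (0, 1, 2, 3, 4, 5, 6, 7). So the whole graph is one strongly connected component.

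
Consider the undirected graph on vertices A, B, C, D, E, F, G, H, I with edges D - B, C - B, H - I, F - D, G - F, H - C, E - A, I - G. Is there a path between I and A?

No

The component containing I is {B, C, D, F, G, H, I}, and A is not in it.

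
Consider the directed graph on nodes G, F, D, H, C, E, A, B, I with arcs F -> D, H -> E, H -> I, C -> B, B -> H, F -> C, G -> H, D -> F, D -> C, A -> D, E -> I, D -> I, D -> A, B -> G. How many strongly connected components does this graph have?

{A, D, F} are all mutually reachable — one SCC of size 3.
{B} is an SCC by itself.
{E} is an SCC by itself.
{H} is an SCC by itself.
{C} is an SCC by itself.
(and 2 more singleton SCCs)
That gives 7 strongly connected components.

7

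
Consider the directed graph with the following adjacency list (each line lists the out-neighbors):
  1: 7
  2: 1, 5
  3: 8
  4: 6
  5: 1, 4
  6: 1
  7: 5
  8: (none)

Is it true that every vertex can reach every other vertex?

No

There is no directed path from 8 to 1, so the graph is not strongly connected.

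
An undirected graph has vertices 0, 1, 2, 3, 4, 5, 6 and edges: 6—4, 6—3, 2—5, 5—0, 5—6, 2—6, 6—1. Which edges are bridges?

0-5, 1-6, 3-6, 4-6

The edges on the cycle 2-5-6-2 are not bridges since each lies on that cycle.
But removing 6—1 disconnects 6 from 1; removing 5—0 disconnects 5 from 0; removing 6—4 disconnects 6 from 4; removing 6—3 disconnects 6 from 3 — these are bridges.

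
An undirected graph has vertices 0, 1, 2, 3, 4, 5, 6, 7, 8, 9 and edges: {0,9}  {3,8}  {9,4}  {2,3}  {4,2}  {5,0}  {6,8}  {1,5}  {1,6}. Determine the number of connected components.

2

7 is isolated — a component by itself.
Starting from 0 we can reach 0, 1, 2, 3, 4, 5, 6, 8, 9. That is one component of size 9.
Total: 2 components.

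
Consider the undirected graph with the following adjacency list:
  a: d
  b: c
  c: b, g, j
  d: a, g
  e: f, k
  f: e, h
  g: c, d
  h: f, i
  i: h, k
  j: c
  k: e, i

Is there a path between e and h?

From e we can reach e, f, h, i, k, which includes h.

Yes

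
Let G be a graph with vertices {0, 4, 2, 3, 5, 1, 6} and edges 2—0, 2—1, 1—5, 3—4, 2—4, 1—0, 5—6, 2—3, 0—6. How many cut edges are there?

The edges on the cycle 2-3-4-2 are not bridges since each lies on that cycle.
Every edge lies on some cycle, so there are no bridges.

0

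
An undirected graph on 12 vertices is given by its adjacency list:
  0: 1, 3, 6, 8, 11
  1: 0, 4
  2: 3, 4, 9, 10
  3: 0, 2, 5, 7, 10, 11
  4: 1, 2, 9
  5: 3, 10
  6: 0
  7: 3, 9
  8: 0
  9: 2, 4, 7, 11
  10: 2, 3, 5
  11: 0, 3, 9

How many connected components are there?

1

Starting from 0 we can reach 0, 1, 2, 3, 4, 5, 6, 7, 8, 9, 10, 11. That is one component of size 12.
Total: 1 component.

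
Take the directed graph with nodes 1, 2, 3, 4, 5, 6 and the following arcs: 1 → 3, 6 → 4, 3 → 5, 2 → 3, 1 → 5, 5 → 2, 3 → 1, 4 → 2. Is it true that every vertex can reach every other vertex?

There is no directed path from 4 to 6, so the graph is not strongly connected.

No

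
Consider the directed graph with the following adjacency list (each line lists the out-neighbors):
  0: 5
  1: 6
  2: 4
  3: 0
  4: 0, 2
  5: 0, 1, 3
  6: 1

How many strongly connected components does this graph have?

3

{0, 3, 5} are all mutually reachable — one SCC of size 3.
{1, 6} are all mutually reachable — one SCC of size 2.
{2, 4} are all mutually reachable — one SCC of size 2.
That gives 3 strongly connected components.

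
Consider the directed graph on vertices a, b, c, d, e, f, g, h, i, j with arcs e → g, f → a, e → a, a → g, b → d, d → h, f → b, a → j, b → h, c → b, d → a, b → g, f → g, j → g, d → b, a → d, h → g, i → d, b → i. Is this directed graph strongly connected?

No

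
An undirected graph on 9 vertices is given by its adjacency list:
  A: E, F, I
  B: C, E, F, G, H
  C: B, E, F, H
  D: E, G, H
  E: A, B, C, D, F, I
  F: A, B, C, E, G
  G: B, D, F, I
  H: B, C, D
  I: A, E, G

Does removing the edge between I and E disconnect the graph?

After removing I-E, the path I-A-E still connects them, so the edge is not a bridge.

No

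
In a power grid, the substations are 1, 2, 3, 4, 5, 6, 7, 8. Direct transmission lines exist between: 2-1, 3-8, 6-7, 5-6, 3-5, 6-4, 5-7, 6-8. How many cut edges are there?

2

The edges on the cycle 5-6-7-5 are not bridges since each lies on that cycle.
But removing 2-1 disconnects 2 from 1; removing 4-6 disconnects 4 from 6 — these are bridges.
That makes 2 bridges.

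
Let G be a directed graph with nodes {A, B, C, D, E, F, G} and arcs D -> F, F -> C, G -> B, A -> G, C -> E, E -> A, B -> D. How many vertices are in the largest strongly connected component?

7

{A, B, C, D, E, F, G} are all mutually reachable — one SCC of size 7.
The largest has 7 vertices.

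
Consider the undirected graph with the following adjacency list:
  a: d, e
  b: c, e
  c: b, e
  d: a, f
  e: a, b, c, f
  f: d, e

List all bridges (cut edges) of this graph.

none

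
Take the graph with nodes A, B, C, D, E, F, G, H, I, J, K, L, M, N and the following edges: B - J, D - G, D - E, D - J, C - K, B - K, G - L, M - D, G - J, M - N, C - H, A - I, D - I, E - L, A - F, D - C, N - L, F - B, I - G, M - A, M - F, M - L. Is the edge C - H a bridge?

Removing C - H leaves no path between C and H: the component count goes from 1 to 2. So it is a bridge.

Yes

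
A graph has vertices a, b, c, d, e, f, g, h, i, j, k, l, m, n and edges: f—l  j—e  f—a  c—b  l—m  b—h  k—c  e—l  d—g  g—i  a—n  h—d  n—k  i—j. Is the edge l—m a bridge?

Removing l—m leaves no path between l and m: the component count goes from 1 to 2. So it is a bridge.

Yes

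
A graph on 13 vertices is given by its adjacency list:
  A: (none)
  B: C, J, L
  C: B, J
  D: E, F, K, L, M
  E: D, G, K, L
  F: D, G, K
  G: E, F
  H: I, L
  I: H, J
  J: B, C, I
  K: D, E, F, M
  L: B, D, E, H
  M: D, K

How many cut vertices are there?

1

Removing L increases the component count from 2 to 3, so L is a cut vertex.
By contrast removing H leaves 2 components; it is not a cut vertex. No other vertex is a cut vertex either.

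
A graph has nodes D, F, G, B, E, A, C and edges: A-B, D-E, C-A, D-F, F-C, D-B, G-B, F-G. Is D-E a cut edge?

Yes

Removing D-E leaves no path between D and E: the component count goes from 1 to 2. So it is a bridge.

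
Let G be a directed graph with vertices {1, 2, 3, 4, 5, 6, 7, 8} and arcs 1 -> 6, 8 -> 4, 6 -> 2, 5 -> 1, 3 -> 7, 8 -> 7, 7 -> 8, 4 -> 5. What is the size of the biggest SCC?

2

{7, 8} are all mutually reachable — one SCC of size 2.
{5} is an SCC by itself.
{4} is an SCC by itself.
{2} is an SCC by itself.
{3} is an SCC by itself.
(and 2 more singleton SCCs)
The largest has 2 vertices.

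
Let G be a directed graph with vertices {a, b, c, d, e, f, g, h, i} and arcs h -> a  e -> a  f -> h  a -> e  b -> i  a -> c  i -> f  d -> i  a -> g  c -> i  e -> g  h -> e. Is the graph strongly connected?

No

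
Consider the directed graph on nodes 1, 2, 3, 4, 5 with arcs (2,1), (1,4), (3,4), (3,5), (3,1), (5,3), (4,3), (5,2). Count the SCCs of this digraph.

1

{1, 2, 3, 4, 5} are all mutually reachable — one SCC of size 5.
That gives 1 strongly connected component.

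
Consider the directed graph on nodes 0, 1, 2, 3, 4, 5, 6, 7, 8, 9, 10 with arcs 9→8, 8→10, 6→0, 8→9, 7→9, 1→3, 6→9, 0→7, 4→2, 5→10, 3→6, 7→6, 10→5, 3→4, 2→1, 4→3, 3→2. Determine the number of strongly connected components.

{1, 2, 3, 4} are all mutually reachable — one SCC of size 4.
{0, 6, 7} are all mutually reachable — one SCC of size 3.
{8, 9} are all mutually reachable — one SCC of size 2.
{5, 10} are all mutually reachable — one SCC of size 2.
That gives 4 strongly connected components.

4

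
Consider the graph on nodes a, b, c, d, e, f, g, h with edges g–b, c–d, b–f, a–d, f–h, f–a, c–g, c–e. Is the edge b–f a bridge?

No

After removing b–f, the path b-g-c-d-a-f still connects them, so the edge is not a bridge.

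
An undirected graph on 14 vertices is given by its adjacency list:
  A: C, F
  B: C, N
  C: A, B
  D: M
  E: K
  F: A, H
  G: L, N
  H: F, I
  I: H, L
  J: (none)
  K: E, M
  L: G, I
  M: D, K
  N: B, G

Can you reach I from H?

From H we can reach A, B, C, F, G, H, I, L, N, which includes I.

Yes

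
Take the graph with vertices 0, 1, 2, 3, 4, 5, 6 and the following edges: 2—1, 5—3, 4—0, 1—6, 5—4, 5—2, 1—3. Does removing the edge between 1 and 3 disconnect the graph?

No

After removing 1—3, the path 1-2-5-3 still connects them, so the edge is not a bridge.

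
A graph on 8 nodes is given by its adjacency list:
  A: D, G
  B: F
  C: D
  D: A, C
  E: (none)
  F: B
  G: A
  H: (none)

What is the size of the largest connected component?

4

E is isolated — a component by itself.
H is isolated — a component by itself.
Starting from B we can reach B, F. That is one component of size 2.
Starting from A we can reach A, C, D, G. That is one component of size 4.
The largest has 4 vertices.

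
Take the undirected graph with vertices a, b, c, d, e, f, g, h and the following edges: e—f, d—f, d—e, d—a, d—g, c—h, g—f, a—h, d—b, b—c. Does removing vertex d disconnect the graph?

Yes

Deleting d raises the number of components from 1 to 2, so d is a cut vertex.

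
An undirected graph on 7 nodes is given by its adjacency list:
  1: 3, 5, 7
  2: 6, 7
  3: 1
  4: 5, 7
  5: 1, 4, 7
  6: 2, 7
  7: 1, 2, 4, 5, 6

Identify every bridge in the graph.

The edges on the cycle 7-4-5-7 are not bridges since each lies on that cycle.
But removing 1-3 disconnects 1 from 3 — this is a bridge.

1-3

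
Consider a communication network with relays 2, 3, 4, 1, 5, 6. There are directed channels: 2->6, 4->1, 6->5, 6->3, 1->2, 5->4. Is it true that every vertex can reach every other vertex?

There is no directed path from 3 to 6, so the graph is not strongly connected.

No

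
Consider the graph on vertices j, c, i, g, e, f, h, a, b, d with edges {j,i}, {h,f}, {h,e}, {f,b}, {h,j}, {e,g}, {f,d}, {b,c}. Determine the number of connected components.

2

a is isolated — a component by itself.
Starting from b we can reach b, c, d, e, f, g, h, i, j. That is one component of size 9.
Total: 2 components.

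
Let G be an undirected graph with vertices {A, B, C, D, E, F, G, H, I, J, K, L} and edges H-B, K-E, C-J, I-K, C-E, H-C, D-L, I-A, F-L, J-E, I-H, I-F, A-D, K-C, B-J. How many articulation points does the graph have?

1

Removing I increases the component count from 2 to 3, so I is a cut vertex.
By contrast removing B leaves 2 components; it is not a cut vertex. No other vertex is a cut vertex either.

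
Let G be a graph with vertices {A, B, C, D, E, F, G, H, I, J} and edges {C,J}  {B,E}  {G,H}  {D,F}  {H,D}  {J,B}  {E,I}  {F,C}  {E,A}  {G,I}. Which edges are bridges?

The edges on the cycle G-H-D-F-C-J-B-E-I-G are not bridges since each lies on that cycle.
But removing A—E disconnects A from E — this is a bridge.

A-E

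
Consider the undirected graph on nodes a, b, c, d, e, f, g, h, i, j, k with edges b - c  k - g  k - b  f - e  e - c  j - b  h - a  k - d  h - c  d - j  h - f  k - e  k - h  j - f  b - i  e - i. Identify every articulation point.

h, k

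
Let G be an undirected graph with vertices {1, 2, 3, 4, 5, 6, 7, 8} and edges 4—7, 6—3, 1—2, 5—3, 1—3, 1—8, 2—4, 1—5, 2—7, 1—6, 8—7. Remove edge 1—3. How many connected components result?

1

1 and 3 are still connected via 1-5-3, so the component count stays at 1.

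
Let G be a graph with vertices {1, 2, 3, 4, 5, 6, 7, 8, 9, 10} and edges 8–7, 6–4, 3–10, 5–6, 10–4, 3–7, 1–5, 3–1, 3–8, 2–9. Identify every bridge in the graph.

2-9

The edges on the cycle 3-8-7-3 are not bridges since each lies on that cycle.
But removing 2–9 disconnects 2 from 9 — this is a bridge.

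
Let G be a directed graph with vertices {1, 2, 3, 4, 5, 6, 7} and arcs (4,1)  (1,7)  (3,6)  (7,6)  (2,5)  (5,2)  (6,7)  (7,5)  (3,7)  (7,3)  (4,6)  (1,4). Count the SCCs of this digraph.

3

{3, 6, 7} are all mutually reachable — one SCC of size 3.
{2, 5} are all mutually reachable — one SCC of size 2.
{1, 4} are all mutually reachable — one SCC of size 2.
That gives 3 strongly connected components.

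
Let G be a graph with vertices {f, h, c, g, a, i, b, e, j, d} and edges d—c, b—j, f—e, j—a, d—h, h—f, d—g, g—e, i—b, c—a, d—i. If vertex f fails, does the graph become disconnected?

Deleting f leaves 1 component (was 1) (its neighbors e, h remain connected to each other), so f is not a cut vertex.

No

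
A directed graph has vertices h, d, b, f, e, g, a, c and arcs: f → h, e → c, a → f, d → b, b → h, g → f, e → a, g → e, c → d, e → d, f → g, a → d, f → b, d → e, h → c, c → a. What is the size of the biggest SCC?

8

{a, b, c, d, e, f, g, h} are all mutually reachable — one SCC of size 8.
The largest has 8 vertices.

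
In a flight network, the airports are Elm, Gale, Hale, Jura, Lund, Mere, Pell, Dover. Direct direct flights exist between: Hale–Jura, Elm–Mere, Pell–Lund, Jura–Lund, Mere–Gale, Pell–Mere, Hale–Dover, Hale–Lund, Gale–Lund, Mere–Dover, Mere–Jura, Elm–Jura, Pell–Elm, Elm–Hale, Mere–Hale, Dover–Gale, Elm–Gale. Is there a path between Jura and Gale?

Yes

From Jura we can reach Elm, Gale, Hale, Jura, Lund, Mere, Pell, Dover, which includes Gale.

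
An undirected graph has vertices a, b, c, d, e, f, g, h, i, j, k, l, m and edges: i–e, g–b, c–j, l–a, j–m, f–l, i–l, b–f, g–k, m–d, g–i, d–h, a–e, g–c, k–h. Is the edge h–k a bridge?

No

After removing h–k, the path h-d-m-j-c-g-k still connects them, so the edge is not a bridge.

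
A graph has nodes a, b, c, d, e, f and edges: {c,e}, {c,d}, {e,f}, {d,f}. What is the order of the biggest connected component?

4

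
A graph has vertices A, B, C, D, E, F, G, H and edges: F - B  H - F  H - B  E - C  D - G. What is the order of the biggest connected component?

A is isolated — a component by itself.
Starting from C we can reach C, E. That is one component of size 2.
Starting from D we can reach D, G. That is one component of size 2.
Starting from B we can reach B, F, H. That is one component of size 3.
The largest has 3 vertices.

3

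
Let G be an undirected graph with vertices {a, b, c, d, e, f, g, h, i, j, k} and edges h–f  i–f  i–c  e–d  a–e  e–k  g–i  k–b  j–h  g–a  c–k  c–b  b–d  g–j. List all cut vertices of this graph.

Removing c, for instance, still leaves 1 component. No single vertex removal increases the component count — the graph has no articulation points.

none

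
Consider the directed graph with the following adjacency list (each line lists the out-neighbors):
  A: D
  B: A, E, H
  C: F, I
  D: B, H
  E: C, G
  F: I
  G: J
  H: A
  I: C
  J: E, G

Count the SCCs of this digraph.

3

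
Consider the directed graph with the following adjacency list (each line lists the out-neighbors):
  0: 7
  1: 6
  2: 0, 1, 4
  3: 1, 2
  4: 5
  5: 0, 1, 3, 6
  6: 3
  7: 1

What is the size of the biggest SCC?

{0, 1, 2, 3, 4, 5, 6, 7} are all mutually reachable — one SCC of size 8.
The largest has 8 vertices.

8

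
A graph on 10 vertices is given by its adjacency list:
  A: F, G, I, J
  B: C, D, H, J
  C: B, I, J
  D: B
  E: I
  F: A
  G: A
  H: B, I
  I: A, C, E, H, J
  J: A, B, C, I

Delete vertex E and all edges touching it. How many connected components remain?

With E gone, the remaining components are: {A, B, C, D, F, G, H, I, J}.
That is 1 component.

1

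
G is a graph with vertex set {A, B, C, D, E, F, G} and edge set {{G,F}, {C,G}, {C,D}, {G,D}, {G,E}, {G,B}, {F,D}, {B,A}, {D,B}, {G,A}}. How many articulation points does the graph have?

Removing G increases the component count from 1 to 2, so G is a cut vertex.
By contrast removing D leaves 1 component; it is not a cut vertex. No other vertex is a cut vertex either.

1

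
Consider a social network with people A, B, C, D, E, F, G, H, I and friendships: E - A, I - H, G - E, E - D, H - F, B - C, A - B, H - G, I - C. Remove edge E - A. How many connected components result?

1

E and A are still connected via E-G-H-I-C-B-A, so the component count stays at 1.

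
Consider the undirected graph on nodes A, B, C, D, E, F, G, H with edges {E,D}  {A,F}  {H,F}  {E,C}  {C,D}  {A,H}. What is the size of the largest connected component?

3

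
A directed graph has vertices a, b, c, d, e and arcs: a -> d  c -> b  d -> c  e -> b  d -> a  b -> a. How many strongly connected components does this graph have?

2

{a, b, c, d} are all mutually reachable — one SCC of size 4.
{e} is an SCC by itself.
That gives 2 strongly connected components.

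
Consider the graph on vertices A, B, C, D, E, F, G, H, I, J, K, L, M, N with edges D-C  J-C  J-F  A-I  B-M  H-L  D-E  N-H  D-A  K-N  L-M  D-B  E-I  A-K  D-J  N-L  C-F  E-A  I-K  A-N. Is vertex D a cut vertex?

Yes

Deleting D raises the number of components from 2 to 3, so D is a cut vertex.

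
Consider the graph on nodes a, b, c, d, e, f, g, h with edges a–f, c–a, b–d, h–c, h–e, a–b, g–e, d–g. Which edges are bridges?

a-f

The edges on the cycle h-c-a-b-d-g-e-h are not bridges since each lies on that cycle.
But removing a–f disconnects a from f — this is a bridge.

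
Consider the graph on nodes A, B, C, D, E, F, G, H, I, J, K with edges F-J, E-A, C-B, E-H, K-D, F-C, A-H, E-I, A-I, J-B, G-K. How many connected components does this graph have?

Starting from D we can reach D, G, K. That is one component of size 3.
Starting from B we can reach B, C, F, J. That is one component of size 4.
Starting from A we can reach A, E, H, I. That is one component of size 4.
Total: 3 components.

3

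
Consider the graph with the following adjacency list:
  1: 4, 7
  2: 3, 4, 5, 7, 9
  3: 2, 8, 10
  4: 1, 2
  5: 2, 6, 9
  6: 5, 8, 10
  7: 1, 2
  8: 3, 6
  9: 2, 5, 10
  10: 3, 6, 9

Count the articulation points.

1

Removing 2 increases the component count from 1 to 2, so 2 is a cut vertex.
By contrast removing 7 leaves 1 component; it is not a cut vertex. No other vertex is a cut vertex either.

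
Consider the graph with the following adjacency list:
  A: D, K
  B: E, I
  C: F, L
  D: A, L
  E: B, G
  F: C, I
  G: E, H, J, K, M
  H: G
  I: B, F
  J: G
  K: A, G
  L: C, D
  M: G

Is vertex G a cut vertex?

Yes

Deleting G raises the number of components from 1 to 4, so G is a cut vertex.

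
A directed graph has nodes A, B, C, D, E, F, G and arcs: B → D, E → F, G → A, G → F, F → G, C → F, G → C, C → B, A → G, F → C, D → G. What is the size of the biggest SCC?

{A, B, C, D, F, G} are all mutually reachable — one SCC of size 6.
{E} is an SCC by itself.
The largest has 6 vertices.

6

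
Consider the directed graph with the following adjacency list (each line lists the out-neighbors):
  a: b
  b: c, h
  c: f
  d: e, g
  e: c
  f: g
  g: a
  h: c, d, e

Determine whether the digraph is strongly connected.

Yes

From g we can reach every vertex (a, b, c, d, e, f, g, h), and every vertex can reach g (a, b, c, d, e, f, g, h). So the whole graph is one strongly connected component.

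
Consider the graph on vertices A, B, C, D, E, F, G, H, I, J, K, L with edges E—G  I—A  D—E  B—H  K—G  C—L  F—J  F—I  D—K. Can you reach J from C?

No

The component containing C is {C, L}, and J is not in it.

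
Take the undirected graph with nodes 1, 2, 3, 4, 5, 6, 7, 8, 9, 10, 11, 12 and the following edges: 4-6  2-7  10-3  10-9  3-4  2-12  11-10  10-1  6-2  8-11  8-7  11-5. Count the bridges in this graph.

The edges on the cycle 8-11-10-3-4-6-2-7-8 are not bridges since each lies on that cycle.
But removing 12-2 disconnects 12 from 2; removing 5-11 disconnects 5 from 11; removing 10-9 disconnects 10 from 9; removing 10-1 disconnects 10 from 1 — these are bridges.
That makes 4 bridges.

4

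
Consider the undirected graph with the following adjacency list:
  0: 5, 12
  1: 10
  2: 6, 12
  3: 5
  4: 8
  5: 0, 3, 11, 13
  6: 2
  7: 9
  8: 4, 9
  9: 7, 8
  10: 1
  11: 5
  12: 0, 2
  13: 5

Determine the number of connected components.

3

Starting from 1 we can reach 1, 10. That is one component of size 2.
Starting from 4 we can reach 4, 7, 8, 9. That is one component of size 4.
Starting from 0 we can reach 0, 2, 3, 5, 6, 11, 12, 13. That is one component of size 8.
Total: 3 components.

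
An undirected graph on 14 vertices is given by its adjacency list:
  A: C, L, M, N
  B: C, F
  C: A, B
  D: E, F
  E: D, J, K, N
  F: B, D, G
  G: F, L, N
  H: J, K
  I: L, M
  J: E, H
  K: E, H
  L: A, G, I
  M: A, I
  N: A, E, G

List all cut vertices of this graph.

Removing E increases the component count from 1 to 2, so E is a cut vertex.
By contrast removing K leaves 1 component; it is not a cut vertex. No other vertex is a cut vertex either.

E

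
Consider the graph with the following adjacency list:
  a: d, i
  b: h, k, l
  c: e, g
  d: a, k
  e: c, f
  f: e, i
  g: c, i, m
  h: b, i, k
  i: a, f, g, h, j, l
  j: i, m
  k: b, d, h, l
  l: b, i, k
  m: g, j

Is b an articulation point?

No

Deleting b leaves 1 component (was 1) (its neighbors h, k, l remain connected to each other), so b is not a cut vertex.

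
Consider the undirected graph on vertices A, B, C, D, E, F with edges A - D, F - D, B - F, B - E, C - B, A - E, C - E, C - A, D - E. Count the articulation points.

0

Removing A, for instance, still leaves 1 component. No single vertex removal increases the component count — the graph has no articulation points.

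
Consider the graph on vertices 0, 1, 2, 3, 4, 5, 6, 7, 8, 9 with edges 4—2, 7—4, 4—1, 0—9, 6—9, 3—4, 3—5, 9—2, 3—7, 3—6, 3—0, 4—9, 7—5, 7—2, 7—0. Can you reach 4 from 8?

No

The component containing 8 is {8}, and 4 is not in it.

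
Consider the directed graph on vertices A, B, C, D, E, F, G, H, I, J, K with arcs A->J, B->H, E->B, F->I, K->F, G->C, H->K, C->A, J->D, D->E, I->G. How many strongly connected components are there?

1

{A, B, C, D, E, F, G, H, I, J, K} are all mutually reachable — one SCC of size 11.
That gives 1 strongly connected component.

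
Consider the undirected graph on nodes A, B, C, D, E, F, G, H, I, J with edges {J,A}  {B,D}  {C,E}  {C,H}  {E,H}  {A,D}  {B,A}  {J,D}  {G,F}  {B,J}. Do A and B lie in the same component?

Yes

From A we can reach A, B, D, J, which includes B.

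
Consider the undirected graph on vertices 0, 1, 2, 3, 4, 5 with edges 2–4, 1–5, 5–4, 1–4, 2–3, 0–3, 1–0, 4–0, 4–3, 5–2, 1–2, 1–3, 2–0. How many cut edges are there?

The edges on the cycle 1-5-2-1 are not bridges since each lies on that cycle.
Every edge lies on some cycle, so there are no bridges.

0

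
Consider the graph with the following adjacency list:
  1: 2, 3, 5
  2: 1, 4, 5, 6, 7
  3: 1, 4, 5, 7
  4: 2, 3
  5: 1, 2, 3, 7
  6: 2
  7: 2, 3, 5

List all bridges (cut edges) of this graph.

2-6

The edges on the cycle 5-2-7-3-5 are not bridges since each lies on that cycle.
But removing 6-2 disconnects 6 from 2 — this is a bridge.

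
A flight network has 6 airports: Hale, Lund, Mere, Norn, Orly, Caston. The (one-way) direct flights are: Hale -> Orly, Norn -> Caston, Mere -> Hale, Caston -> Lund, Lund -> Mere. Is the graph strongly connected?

No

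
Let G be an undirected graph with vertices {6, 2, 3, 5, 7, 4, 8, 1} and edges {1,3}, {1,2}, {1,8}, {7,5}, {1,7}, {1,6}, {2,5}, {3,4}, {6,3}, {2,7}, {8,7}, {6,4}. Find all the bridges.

The edges on the cycle 1-6-4-3-1 are not bridges since each lies on that cycle.
Every edge lies on some cycle, so there are no bridges.

none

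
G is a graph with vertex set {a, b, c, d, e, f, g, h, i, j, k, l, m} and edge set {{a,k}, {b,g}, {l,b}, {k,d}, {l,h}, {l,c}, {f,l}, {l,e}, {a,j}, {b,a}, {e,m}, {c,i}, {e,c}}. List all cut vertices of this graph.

a, b, c, e, k, l

Removing a increases the component count from 1 to 3, so a is a cut vertex.
Removing b increases the component count from 1 to 3, so b is a cut vertex.
Removing c increases the component count from 1 to 2, so c is a cut vertex.
Likewise e, k, l are cut vertices.
By contrast removing h leaves 1 component; it is not a cut vertex. No other vertex is a cut vertex either.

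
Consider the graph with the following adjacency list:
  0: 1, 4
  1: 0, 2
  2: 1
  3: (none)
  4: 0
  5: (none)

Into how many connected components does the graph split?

3

3 is isolated — a component by itself.
5 is isolated — a component by itself.
Starting from 0 we can reach 0, 1, 2, 4. That is one component of size 4.
Total: 3 components.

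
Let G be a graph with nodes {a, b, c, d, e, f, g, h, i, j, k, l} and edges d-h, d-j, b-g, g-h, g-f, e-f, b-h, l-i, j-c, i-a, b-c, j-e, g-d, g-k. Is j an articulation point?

Deleting j leaves 2 components (was 2), so j is not a cut vertex.

No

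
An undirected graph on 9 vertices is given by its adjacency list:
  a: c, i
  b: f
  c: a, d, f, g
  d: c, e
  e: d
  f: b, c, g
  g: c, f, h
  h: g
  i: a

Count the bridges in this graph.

6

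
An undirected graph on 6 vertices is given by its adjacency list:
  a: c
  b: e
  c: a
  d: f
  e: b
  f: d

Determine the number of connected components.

3

Starting from b we can reach b, e. That is one component of size 2.
Starting from a we can reach a, c. That is one component of size 2.
Starting from d we can reach d, f. That is one component of size 2.
Total: 3 components.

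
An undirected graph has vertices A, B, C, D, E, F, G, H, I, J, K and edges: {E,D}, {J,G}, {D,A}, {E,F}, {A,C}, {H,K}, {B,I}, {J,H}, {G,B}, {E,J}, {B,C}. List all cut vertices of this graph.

B, E, H, J

Removing B increases the component count from 1 to 2, so B is a cut vertex.
Removing E increases the component count from 1 to 2, so E is a cut vertex.
Removing H increases the component count from 1 to 2, so H is a cut vertex.
Likewise J is a cut vertex.
By contrast removing K leaves 1 component; it is not a cut vertex. No other vertex is a cut vertex either.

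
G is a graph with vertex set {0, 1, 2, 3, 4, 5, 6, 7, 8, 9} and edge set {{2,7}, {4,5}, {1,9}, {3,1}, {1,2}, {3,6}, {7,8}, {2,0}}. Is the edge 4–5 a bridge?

Yes

Removing 4–5 leaves no path between 4 and 5: the component count goes from 2 to 3. So it is a bridge.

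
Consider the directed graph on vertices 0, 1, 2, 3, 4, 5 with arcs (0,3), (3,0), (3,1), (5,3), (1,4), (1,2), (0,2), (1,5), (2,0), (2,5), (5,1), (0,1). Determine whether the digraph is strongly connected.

No

There is no directed path from 4 to 1, so the graph is not strongly connected.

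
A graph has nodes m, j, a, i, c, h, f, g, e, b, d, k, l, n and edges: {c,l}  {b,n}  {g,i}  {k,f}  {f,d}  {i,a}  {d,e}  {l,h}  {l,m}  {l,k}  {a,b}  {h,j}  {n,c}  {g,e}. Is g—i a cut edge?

No

After removing g—i, the path g-e-d-f-k-l-c-n-b-a-i still connects them, so the edge is not a bridge.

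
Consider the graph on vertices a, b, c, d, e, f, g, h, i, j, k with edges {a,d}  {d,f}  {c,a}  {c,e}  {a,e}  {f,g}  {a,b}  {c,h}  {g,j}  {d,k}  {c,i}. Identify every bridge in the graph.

a-b, a-d, c-h, c-i, d-f, d-k, f-g, g-j

The edges on the cycle c-a-e-c are not bridges since each lies on that cycle.
But removing a - d disconnects a from d; removing d - f disconnects d from f; removing g - f disconnects g from f; removing g - j disconnects g from j — these are bridges.
In total 8 edges are bridges.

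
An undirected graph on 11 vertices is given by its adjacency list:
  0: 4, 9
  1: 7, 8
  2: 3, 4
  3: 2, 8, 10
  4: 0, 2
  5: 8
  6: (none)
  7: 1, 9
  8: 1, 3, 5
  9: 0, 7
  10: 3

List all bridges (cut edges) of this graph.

The edges on the cycle 4-2-3-8-1-7-9-0-4 are not bridges since each lies on that cycle.
But removing 10-3 disconnects 10 from 3; removing 5-8 disconnects 5 from 8 — these are bridges.

10-3, 5-8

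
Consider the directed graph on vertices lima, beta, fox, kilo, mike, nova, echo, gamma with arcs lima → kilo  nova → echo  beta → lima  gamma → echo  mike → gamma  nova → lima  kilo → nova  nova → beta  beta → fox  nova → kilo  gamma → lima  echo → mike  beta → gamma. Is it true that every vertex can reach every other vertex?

There is no directed path from fox to lima, so the graph is not strongly connected.

No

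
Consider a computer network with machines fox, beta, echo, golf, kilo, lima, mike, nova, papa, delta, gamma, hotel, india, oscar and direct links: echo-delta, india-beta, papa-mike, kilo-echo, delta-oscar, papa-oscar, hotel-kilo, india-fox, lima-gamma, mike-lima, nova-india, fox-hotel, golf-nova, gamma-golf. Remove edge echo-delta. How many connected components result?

1

echo and delta are still connected via echo-kilo-hotel-fox-india-nova-golf-gamma-lima-mike-papa-oscar-delta, so the component count stays at 1.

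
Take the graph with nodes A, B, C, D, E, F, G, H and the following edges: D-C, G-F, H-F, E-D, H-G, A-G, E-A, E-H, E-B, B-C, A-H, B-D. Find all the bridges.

The edges on the cycle E-A-G-F-H-E are not bridges since each lies on that cycle.
Every edge lies on some cycle, so there are no bridges.

none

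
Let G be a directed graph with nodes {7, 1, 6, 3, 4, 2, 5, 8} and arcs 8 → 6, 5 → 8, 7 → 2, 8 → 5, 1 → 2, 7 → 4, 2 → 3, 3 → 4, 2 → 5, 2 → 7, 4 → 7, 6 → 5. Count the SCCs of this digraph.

3

{2, 3, 4, 7} are all mutually reachable — one SCC of size 4.
{5, 6, 8} are all mutually reachable — one SCC of size 3.
{1} is an SCC by itself.
That gives 3 strongly connected components.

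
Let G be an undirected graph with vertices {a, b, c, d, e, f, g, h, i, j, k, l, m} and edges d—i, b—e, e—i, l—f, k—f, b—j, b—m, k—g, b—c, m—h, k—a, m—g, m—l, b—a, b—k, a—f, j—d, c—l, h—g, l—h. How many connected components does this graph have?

Starting from a we can reach a, b, c, d, e, f, g, h, i, j, k, l, m. That is one component of size 13.
Total: 1 component.

1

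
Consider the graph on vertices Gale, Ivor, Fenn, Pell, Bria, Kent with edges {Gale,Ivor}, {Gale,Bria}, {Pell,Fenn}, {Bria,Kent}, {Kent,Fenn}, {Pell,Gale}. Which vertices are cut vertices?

Removing Gale increases the component count from 1 to 2, so Gale is a cut vertex.
By contrast removing Fenn leaves 1 component; it is not a cut vertex. No other vertex is a cut vertex either.

Gale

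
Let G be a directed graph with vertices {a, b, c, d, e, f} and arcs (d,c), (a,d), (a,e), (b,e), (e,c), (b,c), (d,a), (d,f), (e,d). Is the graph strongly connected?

No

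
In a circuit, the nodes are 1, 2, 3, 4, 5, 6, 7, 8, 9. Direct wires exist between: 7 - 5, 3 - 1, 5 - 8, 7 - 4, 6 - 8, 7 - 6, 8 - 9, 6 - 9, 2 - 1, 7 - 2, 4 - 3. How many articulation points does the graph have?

1

Removing 7 increases the component count from 1 to 2, so 7 is a cut vertex.
By contrast removing 8 leaves 1 component; it is not a cut vertex. No other vertex is a cut vertex either.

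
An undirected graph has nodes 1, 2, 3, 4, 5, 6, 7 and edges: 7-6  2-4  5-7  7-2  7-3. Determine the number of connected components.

2

1 is isolated — a component by itself.
Starting from 2 we can reach 2, 3, 4, 5, 6, 7. That is one component of size 6.
Total: 2 components.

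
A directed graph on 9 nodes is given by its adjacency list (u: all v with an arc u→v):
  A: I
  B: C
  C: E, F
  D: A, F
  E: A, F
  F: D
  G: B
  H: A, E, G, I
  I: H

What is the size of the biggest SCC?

{A, B, C, D, E, F, G, H, I} are all mutually reachable — one SCC of size 9.
The largest has 9 vertices.

9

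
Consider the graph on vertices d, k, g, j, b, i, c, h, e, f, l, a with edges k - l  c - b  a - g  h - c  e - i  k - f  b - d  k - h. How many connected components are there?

j is isolated — a component by itself.
Starting from a we can reach a, g. That is one component of size 2.
Starting from e we can reach e, i. That is one component of size 2.
Starting from b we can reach b, c, d, f, h, k, l. That is one component of size 7.
Total: 4 components.

4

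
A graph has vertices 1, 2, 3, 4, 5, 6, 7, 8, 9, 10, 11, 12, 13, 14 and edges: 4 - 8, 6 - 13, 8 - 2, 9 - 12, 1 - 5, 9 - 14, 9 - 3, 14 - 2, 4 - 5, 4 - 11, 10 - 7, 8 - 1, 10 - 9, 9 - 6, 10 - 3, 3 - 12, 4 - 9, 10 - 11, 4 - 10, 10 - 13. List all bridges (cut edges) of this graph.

The edges on the cycle 4-10-3-9-4 are not bridges since each lies on that cycle.
But removing 7 - 10 disconnects 7 from 10 — this is a bridge.

10-7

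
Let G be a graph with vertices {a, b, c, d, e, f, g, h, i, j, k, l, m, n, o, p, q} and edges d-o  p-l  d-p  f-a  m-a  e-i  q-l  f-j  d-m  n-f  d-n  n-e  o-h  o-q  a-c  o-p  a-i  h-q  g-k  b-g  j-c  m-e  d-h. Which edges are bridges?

The edges on the cycle d-o-p-d are not bridges since each lies on that cycle.
But removing b-g disconnects b from g; removing k-g disconnects k from g — these are bridges.

b-g, g-k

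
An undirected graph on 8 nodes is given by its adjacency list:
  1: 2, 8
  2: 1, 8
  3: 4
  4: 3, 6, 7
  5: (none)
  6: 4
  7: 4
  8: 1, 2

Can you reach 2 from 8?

Yes

From 8 we can reach 1, 2, 8, which includes 2.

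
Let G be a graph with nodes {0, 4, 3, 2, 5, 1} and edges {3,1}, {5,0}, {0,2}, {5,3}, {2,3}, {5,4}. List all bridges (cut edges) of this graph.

1-3, 4-5

The edges on the cycle 5-0-2-3-5 are not bridges since each lies on that cycle.
But removing 3–1 disconnects 3 from 1; removing 5–4 disconnects 5 from 4 — these are bridges.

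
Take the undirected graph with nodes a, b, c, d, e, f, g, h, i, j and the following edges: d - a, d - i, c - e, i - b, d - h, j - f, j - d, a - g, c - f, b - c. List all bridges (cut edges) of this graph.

The edges on the cycle j-d-i-b-c-f-j are not bridges since each lies on that cycle.
But removing d - h disconnects d from h; removing a - d disconnects a from d; removing a - g disconnects a from g; removing c - e disconnects c from e — these are bridges.

a-d, a-g, c-e, d-h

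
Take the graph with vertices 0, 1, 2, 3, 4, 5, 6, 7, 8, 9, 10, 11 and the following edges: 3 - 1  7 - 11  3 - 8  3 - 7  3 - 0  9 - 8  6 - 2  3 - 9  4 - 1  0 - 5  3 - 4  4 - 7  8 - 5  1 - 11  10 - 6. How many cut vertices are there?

Removing 3 increases the component count from 2 to 3, so 3 is a cut vertex.
Removing 6 increases the component count from 2 to 3, so 6 is a cut vertex.
By contrast removing 7 leaves 2 components; it is not a cut vertex. No other vertex is a cut vertex either.

2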